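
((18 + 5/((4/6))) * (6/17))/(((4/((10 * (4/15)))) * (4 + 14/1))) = 1/3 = 0.33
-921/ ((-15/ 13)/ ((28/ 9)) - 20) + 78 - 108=112794/ 7415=15.21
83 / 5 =16.60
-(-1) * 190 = 190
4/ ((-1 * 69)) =-4/ 69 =-0.06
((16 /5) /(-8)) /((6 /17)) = -17 /15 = -1.13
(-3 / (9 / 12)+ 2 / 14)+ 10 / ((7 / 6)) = 33 / 7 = 4.71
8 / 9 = 0.89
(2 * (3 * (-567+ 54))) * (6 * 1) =-18468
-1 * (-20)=20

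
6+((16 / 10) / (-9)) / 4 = 268 / 45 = 5.96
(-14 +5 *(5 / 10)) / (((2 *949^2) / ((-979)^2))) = -22044143 / 3602404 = -6.12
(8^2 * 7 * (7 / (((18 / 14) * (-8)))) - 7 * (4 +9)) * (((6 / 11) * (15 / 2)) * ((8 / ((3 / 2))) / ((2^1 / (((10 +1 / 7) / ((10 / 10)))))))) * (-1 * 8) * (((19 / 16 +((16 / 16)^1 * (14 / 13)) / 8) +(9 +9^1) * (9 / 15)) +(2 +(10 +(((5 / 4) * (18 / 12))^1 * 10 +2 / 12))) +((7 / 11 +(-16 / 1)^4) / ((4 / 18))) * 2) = 2926454304596036 / 14157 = 206714297138.94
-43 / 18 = -2.39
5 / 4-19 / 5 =-51 / 20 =-2.55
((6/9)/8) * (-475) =-475/12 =-39.58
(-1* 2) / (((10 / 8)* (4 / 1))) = -0.40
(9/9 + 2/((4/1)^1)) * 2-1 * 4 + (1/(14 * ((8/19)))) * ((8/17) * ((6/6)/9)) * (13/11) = -23315/23562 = -0.99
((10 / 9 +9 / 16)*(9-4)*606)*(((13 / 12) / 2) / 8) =1582165 / 4608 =343.35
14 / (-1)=-14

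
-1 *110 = -110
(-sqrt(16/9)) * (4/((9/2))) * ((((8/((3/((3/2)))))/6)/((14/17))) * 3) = -544/189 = -2.88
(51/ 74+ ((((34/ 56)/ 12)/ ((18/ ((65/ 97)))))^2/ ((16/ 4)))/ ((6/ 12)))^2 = 308089327971325634022957721/ 648630709426270966168682496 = 0.47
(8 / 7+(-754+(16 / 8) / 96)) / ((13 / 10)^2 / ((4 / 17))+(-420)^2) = -6323825 / 1481820333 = -0.00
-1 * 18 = -18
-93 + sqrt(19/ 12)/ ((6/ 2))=-93 + sqrt(57)/ 18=-92.58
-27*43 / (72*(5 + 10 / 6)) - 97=-15907 / 160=-99.42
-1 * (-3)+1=4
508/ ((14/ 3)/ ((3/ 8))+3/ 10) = 45720/ 1147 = 39.86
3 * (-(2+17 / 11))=-117 / 11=-10.64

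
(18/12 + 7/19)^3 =357911/54872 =6.52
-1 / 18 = -0.06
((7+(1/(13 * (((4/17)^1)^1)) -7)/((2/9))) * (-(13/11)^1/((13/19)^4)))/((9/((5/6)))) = 1560593975/135721872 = 11.50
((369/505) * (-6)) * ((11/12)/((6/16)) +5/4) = -16.20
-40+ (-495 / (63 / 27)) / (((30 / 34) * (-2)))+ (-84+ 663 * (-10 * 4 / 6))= -61933 / 14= -4423.79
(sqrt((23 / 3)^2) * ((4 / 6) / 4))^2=529 / 324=1.63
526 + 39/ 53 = 27917/ 53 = 526.74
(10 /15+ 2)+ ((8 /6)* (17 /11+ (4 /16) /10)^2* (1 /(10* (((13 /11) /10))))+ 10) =2651081 /171600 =15.45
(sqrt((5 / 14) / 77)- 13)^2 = (2002- sqrt(110))^2 / 23716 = 167.23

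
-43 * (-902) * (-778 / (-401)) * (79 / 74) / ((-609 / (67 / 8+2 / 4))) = -42313606093 / 36142932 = -1170.73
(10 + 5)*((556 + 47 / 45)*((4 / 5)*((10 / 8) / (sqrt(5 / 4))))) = 50134*sqrt(5) / 15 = 7473.54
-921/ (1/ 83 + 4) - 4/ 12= -8506/ 37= -229.89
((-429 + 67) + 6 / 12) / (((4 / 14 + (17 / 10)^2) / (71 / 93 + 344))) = -2704514050 / 68913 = -39245.34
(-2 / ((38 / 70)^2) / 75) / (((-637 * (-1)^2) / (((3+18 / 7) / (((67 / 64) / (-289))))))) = -36992 / 169309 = -0.22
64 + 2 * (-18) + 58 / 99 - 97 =-6773 / 99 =-68.41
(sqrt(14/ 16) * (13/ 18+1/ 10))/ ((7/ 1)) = 0.11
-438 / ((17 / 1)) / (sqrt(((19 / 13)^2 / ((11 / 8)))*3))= -949*sqrt(66) / 646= -11.93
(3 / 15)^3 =1 / 125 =0.01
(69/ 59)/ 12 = 23/ 236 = 0.10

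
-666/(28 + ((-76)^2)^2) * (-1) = 333/16681102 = 0.00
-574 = -574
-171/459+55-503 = -448.37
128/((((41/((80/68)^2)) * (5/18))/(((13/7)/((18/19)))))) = 2529280/82943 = 30.49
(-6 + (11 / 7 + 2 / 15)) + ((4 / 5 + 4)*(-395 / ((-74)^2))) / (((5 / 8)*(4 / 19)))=-6.93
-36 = -36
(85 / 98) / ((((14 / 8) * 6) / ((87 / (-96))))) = -2465 / 32928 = -0.07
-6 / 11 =-0.55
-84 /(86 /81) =-3402 /43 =-79.12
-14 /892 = -7 /446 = -0.02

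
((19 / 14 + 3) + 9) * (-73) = -13651 / 14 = -975.07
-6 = -6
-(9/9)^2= -1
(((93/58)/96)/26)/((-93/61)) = -61/144768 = -0.00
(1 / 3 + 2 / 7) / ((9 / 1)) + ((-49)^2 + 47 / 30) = 4540981 / 1890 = 2402.64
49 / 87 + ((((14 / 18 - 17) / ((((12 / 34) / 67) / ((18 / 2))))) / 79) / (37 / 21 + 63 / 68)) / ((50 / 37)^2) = -1169175819154 / 16490904375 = -70.90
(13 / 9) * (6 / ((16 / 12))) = 13 / 2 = 6.50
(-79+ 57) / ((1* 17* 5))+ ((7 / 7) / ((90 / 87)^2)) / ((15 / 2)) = -15403 / 114750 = -0.13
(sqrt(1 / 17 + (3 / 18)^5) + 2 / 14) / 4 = 0.10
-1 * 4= -4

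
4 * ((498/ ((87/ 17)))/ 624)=1411/ 2262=0.62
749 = 749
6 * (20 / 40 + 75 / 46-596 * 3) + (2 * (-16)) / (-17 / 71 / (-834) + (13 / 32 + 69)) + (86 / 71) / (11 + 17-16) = -6903952196190173 / 644291191362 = -10715.58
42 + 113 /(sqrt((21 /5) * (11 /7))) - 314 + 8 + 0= -264 + 113 * sqrt(165) /33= -220.01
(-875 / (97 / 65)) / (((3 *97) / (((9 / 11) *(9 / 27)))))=-0.55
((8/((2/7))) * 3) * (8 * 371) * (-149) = -37147488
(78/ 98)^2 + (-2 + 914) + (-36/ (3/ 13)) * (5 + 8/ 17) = 2417253/ 40817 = 59.22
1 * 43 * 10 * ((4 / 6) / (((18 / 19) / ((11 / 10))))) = 8987 / 27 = 332.85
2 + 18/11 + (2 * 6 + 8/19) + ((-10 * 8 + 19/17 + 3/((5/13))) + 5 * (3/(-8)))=-8086619/142120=-56.90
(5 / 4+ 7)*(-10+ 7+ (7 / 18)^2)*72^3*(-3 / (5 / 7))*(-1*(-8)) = 294745651.20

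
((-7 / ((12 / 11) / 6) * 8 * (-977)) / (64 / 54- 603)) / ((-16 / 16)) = 8124732 / 16249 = 500.01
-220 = -220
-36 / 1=-36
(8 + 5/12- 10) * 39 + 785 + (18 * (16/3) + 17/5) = 16453/20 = 822.65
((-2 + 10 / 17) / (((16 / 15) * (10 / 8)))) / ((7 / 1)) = -18 / 119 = -0.15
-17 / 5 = -3.40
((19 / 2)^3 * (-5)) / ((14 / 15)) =-4593.08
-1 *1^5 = -1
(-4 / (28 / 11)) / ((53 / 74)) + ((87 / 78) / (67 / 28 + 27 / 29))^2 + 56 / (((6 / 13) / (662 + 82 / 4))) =37821456691802220 / 456737198099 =82807.92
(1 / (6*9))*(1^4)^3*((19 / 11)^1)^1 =19 / 594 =0.03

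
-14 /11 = -1.27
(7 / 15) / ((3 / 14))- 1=53 / 45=1.18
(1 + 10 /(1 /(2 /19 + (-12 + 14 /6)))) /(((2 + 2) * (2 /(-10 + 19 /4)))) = 37751 /608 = 62.09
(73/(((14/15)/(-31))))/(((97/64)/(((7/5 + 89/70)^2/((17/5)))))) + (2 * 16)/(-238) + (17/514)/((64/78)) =-31239514963007/9303103936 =-3357.97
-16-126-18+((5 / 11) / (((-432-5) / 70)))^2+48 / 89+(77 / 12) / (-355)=-1397128120789477 / 8760882385860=-159.47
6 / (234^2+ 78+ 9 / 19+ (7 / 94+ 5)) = 3572 / 32647811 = 0.00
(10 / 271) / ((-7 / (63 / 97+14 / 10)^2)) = -282296 / 12749195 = -0.02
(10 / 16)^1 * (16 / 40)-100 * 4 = -1599 / 4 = -399.75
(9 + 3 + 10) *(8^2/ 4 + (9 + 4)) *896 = 571648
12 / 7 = 1.71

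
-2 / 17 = -0.12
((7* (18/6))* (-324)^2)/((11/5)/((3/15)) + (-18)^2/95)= 209427120/1369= 152978.17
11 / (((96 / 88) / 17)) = 2057 / 12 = 171.42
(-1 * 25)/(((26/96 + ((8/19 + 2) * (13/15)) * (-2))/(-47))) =-1786000/5967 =-299.31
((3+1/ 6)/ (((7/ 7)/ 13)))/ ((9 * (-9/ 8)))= -4.07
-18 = -18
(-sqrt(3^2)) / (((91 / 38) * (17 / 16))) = -1.18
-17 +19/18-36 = -935/18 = -51.94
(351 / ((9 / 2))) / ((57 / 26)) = 676 / 19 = 35.58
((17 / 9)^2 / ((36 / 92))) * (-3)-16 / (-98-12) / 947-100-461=-7446590506 / 12656655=-588.35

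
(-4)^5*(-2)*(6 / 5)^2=73728 / 25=2949.12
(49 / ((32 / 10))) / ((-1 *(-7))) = 35 / 16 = 2.19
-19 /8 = -2.38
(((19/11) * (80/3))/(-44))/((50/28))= -1064/1815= -0.59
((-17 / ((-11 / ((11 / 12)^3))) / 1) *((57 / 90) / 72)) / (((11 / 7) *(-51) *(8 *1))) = -1463 / 89579520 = -0.00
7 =7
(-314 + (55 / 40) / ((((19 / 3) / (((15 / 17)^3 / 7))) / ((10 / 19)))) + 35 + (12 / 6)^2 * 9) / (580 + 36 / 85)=-60334849485 / 144120915232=-0.42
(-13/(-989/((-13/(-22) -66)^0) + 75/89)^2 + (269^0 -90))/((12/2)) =-229456835499/15468997832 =-14.83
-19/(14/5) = -95/14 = -6.79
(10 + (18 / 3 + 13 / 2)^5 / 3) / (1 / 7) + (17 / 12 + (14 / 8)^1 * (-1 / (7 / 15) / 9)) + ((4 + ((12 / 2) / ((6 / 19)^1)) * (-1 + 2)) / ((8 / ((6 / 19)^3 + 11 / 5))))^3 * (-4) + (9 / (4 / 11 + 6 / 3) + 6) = 143185332123071956587443 / 201357123414096000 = 711101.40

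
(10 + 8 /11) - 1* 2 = 96 /11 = 8.73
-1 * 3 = -3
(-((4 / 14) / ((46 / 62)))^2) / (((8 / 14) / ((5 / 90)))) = -961 / 66654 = -0.01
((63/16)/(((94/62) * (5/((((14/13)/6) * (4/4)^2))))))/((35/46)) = 14973/122200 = 0.12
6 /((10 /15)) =9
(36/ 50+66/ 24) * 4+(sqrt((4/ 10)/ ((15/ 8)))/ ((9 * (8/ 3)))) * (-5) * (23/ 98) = 347/ 25 - 23 * sqrt(3)/ 1764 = 13.86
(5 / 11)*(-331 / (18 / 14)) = -11585 / 99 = -117.02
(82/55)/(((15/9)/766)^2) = 433025928/1375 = 314927.95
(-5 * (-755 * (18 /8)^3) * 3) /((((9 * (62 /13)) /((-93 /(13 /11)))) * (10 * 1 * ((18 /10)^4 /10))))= -25953125 /1152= -22528.75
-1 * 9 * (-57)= 513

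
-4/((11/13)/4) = -208/11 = -18.91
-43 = -43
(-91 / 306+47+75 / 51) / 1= 14741 / 306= 48.17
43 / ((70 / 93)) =3999 / 70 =57.13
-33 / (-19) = 33 / 19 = 1.74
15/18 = 5/6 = 0.83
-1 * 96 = -96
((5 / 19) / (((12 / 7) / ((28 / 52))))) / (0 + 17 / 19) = 245 / 2652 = 0.09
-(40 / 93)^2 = -1600 / 8649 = -0.18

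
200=200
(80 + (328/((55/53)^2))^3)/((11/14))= 35961449.78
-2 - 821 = -823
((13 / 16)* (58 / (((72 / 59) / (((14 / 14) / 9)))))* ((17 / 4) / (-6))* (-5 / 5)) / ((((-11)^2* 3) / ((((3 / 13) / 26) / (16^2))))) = 29087 / 100201660416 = 0.00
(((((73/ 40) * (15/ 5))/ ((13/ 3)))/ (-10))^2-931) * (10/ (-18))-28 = 23810992351/ 48672000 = 489.21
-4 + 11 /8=-21 /8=-2.62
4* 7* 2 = 56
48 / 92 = 12 / 23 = 0.52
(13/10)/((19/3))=39/190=0.21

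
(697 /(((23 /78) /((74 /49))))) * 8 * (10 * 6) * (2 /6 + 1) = 2574773760 /1127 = 2284626.23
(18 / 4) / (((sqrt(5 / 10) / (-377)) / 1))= -3393 *sqrt(2) / 2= -2399.21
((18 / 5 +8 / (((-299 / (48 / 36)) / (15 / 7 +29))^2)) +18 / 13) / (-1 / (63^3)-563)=-287193616038 / 31463891198155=-0.01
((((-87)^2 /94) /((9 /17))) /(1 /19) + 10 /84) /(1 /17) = 48490273 /987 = 49128.95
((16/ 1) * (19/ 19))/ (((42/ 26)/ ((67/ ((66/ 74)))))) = 515632/ 693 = 744.06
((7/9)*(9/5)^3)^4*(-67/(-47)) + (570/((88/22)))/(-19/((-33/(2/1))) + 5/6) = 1015067090762892/1503173828125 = 675.28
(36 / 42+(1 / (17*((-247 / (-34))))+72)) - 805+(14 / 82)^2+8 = -2104576028 / 2906449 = -724.11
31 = 31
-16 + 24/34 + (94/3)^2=147872/153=966.48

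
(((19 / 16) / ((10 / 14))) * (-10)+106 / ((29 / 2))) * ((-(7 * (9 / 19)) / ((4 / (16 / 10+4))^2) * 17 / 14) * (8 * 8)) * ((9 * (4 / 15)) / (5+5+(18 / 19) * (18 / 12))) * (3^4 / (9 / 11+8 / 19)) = 268669730736 / 4157875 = 64617.08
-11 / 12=-0.92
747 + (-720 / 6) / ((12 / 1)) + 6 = 743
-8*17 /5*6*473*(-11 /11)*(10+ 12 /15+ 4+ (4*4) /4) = 36280992 /25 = 1451239.68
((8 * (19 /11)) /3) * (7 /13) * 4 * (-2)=-8512 /429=-19.84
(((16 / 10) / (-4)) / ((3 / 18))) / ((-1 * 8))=3 / 10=0.30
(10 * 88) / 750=88 / 75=1.17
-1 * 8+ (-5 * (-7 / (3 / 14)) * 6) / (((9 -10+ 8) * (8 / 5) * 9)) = 31 / 18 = 1.72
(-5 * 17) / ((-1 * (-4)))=-85 / 4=-21.25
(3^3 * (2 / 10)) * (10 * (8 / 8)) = 54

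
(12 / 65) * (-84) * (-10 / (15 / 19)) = 12768 / 65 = 196.43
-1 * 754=-754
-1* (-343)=343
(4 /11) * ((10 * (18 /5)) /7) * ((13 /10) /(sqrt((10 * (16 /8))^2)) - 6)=-21366 /1925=-11.10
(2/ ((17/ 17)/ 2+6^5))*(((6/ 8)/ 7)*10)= 30/ 108871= 0.00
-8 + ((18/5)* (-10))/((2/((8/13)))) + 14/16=-1893/104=-18.20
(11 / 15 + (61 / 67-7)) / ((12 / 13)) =-69979 / 12060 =-5.80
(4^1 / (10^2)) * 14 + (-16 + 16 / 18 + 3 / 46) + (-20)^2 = 3990071 / 10350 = 385.51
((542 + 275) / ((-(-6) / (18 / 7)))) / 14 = 2451 / 98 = 25.01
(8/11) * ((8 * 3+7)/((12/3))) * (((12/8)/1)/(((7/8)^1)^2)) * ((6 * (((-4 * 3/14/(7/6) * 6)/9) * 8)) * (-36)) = 9346.16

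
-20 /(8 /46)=-115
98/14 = 7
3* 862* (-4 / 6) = -1724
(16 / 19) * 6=96 / 19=5.05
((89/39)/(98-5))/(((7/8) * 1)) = 712/25389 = 0.03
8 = 8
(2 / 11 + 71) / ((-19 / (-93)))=72819 / 209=348.42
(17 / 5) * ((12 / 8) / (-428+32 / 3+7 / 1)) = -153 / 12310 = -0.01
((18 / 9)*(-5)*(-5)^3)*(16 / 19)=20000 / 19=1052.63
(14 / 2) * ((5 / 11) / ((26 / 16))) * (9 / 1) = 2520 / 143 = 17.62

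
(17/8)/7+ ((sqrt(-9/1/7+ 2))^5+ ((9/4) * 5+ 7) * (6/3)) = 25 * sqrt(35)/343+ 2061/56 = 37.23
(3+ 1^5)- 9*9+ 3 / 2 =-151 / 2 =-75.50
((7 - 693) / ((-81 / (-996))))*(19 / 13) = -4327288 / 351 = -12328.46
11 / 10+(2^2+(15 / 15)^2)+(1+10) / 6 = 119 / 15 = 7.93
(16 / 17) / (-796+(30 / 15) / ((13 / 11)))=-104 / 87771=-0.00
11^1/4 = 11/4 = 2.75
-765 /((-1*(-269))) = -765 /269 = -2.84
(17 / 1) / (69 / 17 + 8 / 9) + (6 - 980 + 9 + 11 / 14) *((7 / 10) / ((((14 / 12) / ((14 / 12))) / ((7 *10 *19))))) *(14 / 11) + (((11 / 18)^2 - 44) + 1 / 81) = -1142546.45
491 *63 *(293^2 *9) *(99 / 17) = 2366110301247 / 17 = 139182958896.88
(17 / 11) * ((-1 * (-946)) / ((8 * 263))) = 731 / 1052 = 0.69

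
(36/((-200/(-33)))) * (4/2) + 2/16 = 2401/200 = 12.00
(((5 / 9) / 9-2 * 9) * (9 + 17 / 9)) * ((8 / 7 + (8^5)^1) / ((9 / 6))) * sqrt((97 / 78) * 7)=-4666129328 * sqrt(52962) / 85293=-12589995.36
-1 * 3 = -3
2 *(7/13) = 14/13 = 1.08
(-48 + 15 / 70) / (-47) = 669 / 658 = 1.02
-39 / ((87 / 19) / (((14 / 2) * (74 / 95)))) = -6734 / 145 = -46.44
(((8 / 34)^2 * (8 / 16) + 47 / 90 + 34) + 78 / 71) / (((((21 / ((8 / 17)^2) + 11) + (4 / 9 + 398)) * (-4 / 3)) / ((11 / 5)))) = -17379762312 / 148999231475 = -0.12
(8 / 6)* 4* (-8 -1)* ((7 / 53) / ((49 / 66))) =-8.54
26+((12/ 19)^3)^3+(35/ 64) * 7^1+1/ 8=618922542584871/ 20652012657856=29.97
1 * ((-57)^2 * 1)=3249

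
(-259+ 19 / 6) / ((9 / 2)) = -1535 / 27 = -56.85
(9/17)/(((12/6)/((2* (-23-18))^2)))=30258/17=1779.88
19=19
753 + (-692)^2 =479617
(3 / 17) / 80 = 3 / 1360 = 0.00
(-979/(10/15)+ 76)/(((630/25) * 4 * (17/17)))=-13925/1008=-13.81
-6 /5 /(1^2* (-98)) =3 /245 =0.01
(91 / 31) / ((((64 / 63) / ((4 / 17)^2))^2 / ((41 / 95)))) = 0.00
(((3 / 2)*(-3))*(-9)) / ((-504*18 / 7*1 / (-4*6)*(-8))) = -3 / 32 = -0.09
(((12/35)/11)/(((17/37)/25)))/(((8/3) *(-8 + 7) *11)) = -1665/28798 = -0.06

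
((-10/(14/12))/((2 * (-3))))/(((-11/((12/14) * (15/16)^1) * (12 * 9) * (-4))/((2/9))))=25/465696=0.00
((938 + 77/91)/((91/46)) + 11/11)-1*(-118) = 702207/1183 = 593.58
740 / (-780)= -37 / 39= -0.95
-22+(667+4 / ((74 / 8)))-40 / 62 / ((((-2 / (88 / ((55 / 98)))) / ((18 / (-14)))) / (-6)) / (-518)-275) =63780807310985 / 98818361573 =645.43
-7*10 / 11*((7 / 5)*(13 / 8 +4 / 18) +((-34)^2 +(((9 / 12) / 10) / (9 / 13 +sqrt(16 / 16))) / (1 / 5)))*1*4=-64244299 / 2178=-29496.92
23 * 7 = 161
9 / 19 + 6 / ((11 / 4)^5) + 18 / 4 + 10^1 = 91871491 / 6119938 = 15.01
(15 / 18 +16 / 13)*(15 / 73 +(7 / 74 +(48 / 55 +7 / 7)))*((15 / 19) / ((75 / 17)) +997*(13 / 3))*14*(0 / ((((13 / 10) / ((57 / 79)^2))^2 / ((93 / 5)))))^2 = 0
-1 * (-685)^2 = -469225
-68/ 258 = -34/ 129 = -0.26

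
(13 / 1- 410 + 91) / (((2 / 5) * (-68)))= 45 / 4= 11.25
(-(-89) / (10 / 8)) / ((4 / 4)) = 356 / 5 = 71.20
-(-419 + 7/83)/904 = 17385/37516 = 0.46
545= 545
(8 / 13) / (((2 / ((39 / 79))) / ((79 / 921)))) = 4 / 307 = 0.01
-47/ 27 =-1.74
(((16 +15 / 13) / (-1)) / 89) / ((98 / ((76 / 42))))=-4237 / 1190553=-0.00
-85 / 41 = -2.07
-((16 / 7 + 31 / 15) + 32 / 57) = -9803 / 1995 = -4.91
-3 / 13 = -0.23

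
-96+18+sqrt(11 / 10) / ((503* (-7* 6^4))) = -78 - sqrt(110) / 45632160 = -78.00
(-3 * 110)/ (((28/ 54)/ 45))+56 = -200083/ 7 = -28583.29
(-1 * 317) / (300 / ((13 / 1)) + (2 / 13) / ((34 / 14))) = -70057 / 5114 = -13.70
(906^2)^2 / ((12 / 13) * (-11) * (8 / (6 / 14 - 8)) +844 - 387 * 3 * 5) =-464228728099344 / 3410737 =-136108040.02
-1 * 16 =-16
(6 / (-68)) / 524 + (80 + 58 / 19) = 28113591 / 338504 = 83.05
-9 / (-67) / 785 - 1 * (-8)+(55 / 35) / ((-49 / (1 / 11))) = 144271172 / 18040085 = 8.00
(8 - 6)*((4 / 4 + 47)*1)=96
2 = 2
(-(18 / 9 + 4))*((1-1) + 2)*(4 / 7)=-48 / 7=-6.86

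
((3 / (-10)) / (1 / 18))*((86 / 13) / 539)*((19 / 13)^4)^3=-5139317242071625842 / 816248412266121835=-6.30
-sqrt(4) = -2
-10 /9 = -1.11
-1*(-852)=852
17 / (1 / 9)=153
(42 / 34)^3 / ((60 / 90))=27783 / 9826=2.83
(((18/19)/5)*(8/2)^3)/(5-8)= -384/95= -4.04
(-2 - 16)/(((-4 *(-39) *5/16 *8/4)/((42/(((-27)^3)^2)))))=-56/2798036865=-0.00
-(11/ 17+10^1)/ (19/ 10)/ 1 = -1810/ 323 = -5.60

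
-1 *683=-683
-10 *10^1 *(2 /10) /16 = -5 /4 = -1.25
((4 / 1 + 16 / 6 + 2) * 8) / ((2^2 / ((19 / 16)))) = 247 / 12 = 20.58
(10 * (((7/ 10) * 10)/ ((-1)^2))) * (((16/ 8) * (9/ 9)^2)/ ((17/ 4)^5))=143360/ 1419857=0.10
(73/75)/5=73/375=0.19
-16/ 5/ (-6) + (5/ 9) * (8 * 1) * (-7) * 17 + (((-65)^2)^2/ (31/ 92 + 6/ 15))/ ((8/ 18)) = 277128266437/ 5085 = 54499167.44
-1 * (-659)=659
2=2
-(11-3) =-8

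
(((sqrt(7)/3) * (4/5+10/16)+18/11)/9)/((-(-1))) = 19 * sqrt(7)/360+2/11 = 0.32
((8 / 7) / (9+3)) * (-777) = -74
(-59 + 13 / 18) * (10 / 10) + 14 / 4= -493 / 9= -54.78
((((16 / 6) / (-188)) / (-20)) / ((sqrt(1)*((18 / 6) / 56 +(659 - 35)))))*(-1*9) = -28 / 2737515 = -0.00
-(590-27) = -563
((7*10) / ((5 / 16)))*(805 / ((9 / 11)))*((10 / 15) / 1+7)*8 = 364967680 / 27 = 13517321.48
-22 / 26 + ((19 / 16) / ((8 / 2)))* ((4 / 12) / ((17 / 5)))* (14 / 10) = -34175 / 42432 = -0.81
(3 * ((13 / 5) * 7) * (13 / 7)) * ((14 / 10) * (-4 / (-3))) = 4732 / 25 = 189.28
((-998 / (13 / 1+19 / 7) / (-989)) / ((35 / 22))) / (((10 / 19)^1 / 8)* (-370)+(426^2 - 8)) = 37924 / 170475388775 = 0.00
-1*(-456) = 456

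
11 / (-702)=-11 / 702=-0.02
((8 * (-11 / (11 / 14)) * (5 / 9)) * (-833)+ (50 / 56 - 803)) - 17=51012.00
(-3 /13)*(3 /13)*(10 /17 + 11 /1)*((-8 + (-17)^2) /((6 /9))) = -260.12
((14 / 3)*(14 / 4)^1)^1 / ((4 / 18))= 147 / 2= 73.50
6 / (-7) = -6 / 7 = -0.86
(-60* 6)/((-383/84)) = 30240/383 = 78.96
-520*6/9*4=-4160/3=-1386.67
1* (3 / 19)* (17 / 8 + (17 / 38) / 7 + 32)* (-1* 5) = -26.99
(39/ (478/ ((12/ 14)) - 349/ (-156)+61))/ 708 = 0.00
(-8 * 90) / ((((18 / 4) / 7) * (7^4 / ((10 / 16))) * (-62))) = 50 / 10633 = 0.00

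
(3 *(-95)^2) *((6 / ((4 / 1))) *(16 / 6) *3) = 324900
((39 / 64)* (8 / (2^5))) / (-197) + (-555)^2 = 15534316761 / 50432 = 308025.00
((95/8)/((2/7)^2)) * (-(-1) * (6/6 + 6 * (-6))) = -162925/32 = -5091.41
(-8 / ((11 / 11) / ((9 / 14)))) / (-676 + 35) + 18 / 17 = 81378 / 76279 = 1.07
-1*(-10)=10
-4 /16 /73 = -1 /292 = -0.00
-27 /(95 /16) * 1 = -4.55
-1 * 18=-18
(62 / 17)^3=238328 / 4913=48.51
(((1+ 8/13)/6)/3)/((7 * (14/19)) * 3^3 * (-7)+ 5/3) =-133/1442246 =-0.00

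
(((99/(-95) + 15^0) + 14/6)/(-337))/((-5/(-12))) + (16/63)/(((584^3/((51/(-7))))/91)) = -682862912063/41846714296800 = -0.02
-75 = -75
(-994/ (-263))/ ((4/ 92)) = 22862/ 263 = 86.93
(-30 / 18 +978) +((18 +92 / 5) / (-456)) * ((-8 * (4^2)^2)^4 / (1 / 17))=-2267925984133211 / 95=-23872905096139.06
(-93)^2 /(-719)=-8649 /719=-12.03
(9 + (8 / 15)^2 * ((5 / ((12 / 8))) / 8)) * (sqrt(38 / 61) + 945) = 1231 * sqrt(2318) / 8235 + 8617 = 8624.20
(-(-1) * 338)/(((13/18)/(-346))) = -161928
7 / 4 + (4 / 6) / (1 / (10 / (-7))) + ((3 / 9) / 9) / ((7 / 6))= 209 / 252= 0.83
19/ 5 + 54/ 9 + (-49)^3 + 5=-588171/ 5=-117634.20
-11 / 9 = -1.22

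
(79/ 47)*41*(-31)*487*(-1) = 48899183/ 47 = 1040408.15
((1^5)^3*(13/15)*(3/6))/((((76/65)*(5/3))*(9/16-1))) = -338/665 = -0.51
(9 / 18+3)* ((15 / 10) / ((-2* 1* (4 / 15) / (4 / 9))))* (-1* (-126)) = -2205 / 4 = -551.25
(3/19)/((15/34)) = 34/95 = 0.36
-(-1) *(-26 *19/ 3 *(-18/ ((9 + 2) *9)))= 988/ 33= 29.94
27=27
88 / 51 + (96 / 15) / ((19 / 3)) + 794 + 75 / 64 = 247415279 / 310080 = 797.91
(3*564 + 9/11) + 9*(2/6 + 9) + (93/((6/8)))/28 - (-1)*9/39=1783259/1001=1781.48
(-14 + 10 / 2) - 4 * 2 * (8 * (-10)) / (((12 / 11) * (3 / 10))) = 17519 / 9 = 1946.56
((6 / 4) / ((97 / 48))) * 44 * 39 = 123552 / 97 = 1273.73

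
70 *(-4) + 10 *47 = 190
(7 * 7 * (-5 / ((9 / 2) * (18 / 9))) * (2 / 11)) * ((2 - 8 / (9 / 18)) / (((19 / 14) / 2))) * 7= 1344560 / 1881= 714.81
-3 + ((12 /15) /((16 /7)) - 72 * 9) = -13013 /20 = -650.65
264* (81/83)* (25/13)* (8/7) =4276800/7553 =566.24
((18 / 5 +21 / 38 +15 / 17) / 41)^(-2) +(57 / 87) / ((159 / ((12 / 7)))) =66.32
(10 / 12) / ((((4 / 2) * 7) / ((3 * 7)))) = 5 / 4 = 1.25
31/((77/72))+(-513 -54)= -41427/77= -538.01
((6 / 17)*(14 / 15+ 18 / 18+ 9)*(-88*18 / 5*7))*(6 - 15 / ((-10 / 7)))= -60008256 / 425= -141195.90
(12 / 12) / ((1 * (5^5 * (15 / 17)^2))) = 289 / 703125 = 0.00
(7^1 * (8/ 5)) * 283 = 15848/ 5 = 3169.60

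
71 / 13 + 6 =149 / 13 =11.46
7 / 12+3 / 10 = 53 / 60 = 0.88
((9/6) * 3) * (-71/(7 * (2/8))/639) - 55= -387/7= -55.29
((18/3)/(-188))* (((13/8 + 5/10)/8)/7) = -51/42112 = -0.00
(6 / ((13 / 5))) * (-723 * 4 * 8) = -694080 / 13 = -53390.77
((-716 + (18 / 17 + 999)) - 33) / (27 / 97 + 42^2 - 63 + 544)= 103499 / 925616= 0.11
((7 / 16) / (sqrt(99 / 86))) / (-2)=-7*sqrt(946) / 1056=-0.20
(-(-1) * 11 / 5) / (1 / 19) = 209 / 5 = 41.80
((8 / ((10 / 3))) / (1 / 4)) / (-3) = -16 / 5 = -3.20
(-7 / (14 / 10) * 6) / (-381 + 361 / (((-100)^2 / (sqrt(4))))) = 150000 / 1904639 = 0.08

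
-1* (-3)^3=27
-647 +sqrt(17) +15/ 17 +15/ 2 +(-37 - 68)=-25283/ 34 +sqrt(17)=-739.49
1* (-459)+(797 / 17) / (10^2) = -779503 / 1700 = -458.53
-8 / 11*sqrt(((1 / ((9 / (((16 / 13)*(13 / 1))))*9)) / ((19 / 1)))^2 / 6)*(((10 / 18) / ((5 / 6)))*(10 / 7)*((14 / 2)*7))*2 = -0.29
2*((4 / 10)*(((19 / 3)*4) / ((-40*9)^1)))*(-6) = 76 / 225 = 0.34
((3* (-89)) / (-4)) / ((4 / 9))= 2403 / 16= 150.19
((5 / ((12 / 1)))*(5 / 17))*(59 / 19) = 0.38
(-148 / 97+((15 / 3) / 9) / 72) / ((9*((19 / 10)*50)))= -95419 / 53741880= -0.00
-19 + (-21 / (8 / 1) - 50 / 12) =-619 / 24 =-25.79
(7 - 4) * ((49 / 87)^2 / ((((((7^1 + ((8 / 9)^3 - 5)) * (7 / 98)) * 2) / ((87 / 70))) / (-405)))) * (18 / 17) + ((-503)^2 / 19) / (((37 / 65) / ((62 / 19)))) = 75022.66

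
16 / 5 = 3.20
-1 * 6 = -6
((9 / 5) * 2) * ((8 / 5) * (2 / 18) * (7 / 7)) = 16 / 25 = 0.64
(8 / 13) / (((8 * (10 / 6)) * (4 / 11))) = 33 / 260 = 0.13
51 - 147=-96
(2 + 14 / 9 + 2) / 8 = 25 / 36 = 0.69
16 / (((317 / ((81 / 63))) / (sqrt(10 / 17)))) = 144*sqrt(170) / 37723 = 0.05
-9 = -9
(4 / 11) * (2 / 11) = 8 / 121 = 0.07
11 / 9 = 1.22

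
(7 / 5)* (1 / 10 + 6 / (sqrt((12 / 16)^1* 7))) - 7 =-343 / 50 + 4* sqrt(21) / 5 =-3.19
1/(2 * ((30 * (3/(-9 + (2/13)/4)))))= -233/4680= -0.05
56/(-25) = -56/25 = -2.24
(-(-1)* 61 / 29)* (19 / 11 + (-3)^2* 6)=37393 / 319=117.22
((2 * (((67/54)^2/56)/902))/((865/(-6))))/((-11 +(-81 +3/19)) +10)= 85291/16510010101200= 0.00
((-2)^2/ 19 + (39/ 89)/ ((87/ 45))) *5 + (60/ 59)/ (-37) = 231064345/ 107052137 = 2.16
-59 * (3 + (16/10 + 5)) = -2832/5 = -566.40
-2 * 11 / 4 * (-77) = 847 / 2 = 423.50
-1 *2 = -2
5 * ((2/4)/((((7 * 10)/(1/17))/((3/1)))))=3/476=0.01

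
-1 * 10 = -10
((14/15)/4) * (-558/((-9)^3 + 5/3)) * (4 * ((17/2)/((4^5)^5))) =33201/6141783991826513920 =0.00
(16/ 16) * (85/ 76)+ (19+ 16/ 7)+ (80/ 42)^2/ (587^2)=258735949993/ 11548574604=22.40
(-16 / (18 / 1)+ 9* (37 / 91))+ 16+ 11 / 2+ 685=1161785 / 1638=709.27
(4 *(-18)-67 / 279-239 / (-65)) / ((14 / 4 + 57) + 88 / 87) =-1.11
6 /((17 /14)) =84 /17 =4.94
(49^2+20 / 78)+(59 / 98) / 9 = 27533573 / 11466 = 2401.32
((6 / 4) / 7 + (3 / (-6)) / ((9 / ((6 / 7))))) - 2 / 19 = 0.06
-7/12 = -0.58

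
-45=-45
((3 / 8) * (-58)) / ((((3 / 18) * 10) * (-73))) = 261 / 1460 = 0.18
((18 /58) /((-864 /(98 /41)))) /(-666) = 49 /38009952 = 0.00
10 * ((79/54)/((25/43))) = 3397/135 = 25.16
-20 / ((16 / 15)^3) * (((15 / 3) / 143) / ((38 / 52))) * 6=-253125 / 53504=-4.73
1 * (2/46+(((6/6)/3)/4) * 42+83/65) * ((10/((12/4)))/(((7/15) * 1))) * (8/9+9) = 916255/2691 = 340.49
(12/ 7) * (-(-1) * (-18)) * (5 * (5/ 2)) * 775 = -2092500/ 7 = -298928.57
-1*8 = -8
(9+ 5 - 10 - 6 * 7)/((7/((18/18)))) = -38/7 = -5.43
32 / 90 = 16 / 45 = 0.36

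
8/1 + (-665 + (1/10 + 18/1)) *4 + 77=-12513/5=-2502.60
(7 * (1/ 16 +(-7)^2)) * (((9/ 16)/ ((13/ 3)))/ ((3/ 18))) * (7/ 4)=3115665/ 6656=468.10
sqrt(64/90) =4 * sqrt(10)/15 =0.84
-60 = -60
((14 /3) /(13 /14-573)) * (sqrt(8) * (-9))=1176 * sqrt(2) /8009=0.21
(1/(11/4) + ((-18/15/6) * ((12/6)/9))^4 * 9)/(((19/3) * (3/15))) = 1822676/6348375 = 0.29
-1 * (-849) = 849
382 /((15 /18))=2292 /5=458.40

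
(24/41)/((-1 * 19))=-0.03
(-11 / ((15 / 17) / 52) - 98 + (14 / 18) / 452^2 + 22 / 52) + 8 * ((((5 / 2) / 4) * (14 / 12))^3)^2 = -944875811069693383 / 1268900828282880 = -744.64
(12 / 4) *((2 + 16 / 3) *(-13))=-286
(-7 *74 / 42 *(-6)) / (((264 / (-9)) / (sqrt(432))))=-333 *sqrt(3) / 11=-52.43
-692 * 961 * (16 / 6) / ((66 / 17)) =-45220816 / 99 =-456775.92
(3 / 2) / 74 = 3 / 148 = 0.02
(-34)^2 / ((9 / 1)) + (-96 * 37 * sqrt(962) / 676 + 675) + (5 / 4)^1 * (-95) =24649 / 36-888 * sqrt(962) / 169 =521.72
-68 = -68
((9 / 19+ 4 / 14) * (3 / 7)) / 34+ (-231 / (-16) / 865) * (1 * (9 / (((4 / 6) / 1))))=102906519 / 438091360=0.23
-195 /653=-0.30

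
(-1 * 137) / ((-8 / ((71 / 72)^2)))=690617 / 41472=16.65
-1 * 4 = -4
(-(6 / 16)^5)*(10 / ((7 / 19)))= -23085 / 114688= -0.20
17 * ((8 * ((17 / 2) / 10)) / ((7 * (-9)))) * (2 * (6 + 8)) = -2312 / 45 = -51.38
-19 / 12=-1.58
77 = 77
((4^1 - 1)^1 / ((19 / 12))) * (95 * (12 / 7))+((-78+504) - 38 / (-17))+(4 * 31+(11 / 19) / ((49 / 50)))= 13633338 / 15827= 861.40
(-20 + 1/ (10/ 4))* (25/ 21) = -70/ 3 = -23.33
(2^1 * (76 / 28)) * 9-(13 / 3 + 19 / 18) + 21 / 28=11143 / 252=44.22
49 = 49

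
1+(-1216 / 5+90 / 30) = -1196 / 5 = -239.20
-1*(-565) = 565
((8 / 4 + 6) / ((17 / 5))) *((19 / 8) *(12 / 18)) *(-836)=-158840 / 51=-3114.51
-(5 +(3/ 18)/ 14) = -421/ 84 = -5.01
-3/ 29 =-0.10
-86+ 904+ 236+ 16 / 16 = 1055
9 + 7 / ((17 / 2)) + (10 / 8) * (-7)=73 / 68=1.07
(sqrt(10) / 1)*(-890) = -890*sqrt(10) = -2814.43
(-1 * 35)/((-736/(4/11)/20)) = 175/506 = 0.35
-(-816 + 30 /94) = 38337 /47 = 815.68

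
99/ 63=11/ 7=1.57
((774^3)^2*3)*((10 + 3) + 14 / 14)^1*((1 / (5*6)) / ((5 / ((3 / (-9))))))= -20067004160738357.76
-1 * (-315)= 315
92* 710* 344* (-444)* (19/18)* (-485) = 15322572252800/3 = 5107524084266.67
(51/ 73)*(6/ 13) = 306/ 949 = 0.32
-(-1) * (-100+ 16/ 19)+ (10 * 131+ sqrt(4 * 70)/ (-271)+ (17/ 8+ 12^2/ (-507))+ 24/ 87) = 903596191/ 744952 - 2 * sqrt(70)/ 271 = 1212.90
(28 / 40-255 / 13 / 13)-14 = -25027 / 1690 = -14.81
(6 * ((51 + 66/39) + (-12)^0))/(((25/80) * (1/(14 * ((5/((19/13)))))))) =49374.32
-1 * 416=-416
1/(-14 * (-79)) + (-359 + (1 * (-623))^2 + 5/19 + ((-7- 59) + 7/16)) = 65177812789/168112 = 387704.70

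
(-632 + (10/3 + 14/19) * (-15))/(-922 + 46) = 3292/4161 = 0.79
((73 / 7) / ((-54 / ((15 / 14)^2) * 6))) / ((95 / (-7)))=365 / 134064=0.00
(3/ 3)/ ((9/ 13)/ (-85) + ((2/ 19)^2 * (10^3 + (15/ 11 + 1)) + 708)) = 4387955/ 3155371321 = 0.00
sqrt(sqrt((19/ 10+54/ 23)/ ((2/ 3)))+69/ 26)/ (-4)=-0.57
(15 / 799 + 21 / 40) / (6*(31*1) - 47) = 17379 / 4442440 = 0.00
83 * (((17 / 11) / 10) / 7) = 1411 / 770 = 1.83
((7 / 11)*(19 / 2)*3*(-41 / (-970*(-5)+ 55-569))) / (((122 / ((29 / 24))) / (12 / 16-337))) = 212694265 / 372410368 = 0.57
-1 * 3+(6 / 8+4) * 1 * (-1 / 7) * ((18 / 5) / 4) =-1011 / 280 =-3.61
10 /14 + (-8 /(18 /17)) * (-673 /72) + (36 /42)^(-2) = 72.70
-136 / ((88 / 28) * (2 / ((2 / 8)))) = -119 / 22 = -5.41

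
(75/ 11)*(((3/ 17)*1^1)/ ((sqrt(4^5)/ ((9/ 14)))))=0.02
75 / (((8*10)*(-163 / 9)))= -135 / 2608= -0.05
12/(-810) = -2/135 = -0.01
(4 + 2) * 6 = 36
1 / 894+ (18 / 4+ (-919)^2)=377520779 / 447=844565.50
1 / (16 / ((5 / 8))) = 5 / 128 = 0.04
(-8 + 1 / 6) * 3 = -47 / 2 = -23.50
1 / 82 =0.01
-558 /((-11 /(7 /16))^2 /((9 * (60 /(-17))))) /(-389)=-0.07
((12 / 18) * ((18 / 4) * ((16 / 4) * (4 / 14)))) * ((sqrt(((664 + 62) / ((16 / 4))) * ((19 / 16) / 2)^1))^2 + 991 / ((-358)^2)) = 663007899 / 1794296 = 369.51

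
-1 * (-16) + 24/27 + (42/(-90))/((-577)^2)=253026019/14981805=16.89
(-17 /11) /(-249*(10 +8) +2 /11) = 1 /2900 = 0.00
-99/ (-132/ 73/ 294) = 32193/ 2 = 16096.50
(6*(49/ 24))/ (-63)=-7/ 36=-0.19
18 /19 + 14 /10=223 /95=2.35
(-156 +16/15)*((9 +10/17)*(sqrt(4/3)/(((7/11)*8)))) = -148819*sqrt(3)/765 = -336.94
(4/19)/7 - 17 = -2257/133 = -16.97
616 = 616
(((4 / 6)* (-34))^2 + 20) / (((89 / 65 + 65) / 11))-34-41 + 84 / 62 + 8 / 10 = 15.62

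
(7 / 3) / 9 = 7 / 27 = 0.26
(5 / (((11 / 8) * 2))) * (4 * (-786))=-62880 / 11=-5716.36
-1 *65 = -65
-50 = -50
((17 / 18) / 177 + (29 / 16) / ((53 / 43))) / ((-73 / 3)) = -1993679 / 32871024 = -0.06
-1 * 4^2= -16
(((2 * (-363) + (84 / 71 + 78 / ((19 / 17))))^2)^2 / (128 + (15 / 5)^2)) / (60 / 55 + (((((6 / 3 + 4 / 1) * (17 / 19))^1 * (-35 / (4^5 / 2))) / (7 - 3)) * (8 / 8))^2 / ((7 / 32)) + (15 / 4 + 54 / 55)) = 366249558746236853703231406080 / 1597521547998916603483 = 229261107.12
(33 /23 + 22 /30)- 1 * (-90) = 31798 /345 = 92.17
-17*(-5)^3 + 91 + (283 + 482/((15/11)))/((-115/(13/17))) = 64860089/29325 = 2211.77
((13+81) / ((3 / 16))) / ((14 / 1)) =752 / 21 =35.81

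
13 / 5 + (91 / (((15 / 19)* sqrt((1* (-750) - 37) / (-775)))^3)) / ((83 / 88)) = 13 / 5 + 1702733032* sqrt(24397) / 1388005929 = 194.21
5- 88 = -83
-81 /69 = -27 /23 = -1.17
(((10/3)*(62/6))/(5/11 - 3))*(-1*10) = 135.32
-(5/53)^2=-25/2809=-0.01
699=699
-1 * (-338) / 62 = 169 / 31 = 5.45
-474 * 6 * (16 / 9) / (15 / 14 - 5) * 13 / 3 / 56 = 16432 / 165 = 99.59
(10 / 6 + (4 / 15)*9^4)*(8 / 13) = 210152 / 195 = 1077.70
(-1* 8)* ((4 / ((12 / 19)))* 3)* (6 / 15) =-304 / 5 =-60.80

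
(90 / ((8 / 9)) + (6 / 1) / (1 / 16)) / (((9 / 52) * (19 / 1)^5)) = 3419 / 7428297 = 0.00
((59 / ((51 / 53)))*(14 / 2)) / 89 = 21889 / 4539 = 4.82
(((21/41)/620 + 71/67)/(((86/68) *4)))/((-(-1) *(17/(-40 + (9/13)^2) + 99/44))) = 205084432261/1780306718690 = 0.12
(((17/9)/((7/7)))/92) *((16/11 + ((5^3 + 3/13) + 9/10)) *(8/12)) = 3101599/1776060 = 1.75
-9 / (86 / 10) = -45 / 43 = -1.05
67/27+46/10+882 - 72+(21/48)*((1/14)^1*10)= 1765571/2160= 817.39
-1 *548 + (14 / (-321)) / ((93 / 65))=-16360354 / 29853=-548.03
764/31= 24.65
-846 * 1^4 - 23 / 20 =-16943 / 20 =-847.15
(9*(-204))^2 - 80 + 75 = 3370891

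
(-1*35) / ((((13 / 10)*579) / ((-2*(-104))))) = -5600 / 579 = -9.67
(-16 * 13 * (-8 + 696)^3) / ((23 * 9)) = -67737419776 / 207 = -327233911.96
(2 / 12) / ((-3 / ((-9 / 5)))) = 1 / 10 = 0.10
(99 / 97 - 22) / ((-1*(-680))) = -407 / 13192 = -0.03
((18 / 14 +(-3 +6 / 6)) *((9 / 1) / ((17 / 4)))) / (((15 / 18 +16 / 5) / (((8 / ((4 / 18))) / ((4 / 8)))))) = -388800 / 14399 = -27.00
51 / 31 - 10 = -259 / 31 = -8.35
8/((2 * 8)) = 1/2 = 0.50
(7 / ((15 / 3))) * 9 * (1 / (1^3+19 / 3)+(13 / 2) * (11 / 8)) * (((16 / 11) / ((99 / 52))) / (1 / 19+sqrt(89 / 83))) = -65480194 / 15233295+14989442 * sqrt(7387) / 15233295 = 80.27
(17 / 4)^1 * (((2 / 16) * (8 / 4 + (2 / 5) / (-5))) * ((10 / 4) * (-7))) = -357 / 20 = -17.85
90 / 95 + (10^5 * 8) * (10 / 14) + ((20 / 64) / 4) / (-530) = 515584854651 / 902272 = 571429.52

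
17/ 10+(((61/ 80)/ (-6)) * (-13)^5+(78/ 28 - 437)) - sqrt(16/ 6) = 157088863/ 3360 - 2 * sqrt(6)/ 3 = 46751.00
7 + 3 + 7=17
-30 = -30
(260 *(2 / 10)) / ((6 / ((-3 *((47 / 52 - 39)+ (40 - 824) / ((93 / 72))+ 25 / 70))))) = 7274871 / 434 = 16762.38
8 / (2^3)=1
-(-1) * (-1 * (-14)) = 14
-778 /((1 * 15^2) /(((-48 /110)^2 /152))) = -6224 /1436875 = -0.00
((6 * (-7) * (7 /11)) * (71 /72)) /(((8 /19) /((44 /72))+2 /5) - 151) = 330505 /1879884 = 0.18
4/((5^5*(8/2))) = 1/3125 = 0.00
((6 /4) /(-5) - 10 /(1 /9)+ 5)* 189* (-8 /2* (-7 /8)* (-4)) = 1128519 /5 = 225703.80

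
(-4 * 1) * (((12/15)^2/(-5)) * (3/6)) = 32/125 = 0.26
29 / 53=0.55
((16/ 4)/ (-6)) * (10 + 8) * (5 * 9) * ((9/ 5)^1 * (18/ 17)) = -17496/ 17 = -1029.18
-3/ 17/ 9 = -1/ 51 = -0.02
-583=-583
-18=-18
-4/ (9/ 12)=-16/ 3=-5.33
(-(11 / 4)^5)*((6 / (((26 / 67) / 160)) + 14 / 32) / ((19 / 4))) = -82885058201 / 1011712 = -81925.55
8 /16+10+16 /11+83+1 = 95.95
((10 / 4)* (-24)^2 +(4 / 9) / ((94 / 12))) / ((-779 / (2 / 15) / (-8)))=3248768 / 1647585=1.97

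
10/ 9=1.11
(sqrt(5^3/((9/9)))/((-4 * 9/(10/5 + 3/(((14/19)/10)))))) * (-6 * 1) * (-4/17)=-2990 * sqrt(5)/357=-18.73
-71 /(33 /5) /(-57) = 0.19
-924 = -924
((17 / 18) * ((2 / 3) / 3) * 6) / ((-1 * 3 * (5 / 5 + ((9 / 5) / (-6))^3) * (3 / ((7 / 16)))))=-2125 / 33777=-0.06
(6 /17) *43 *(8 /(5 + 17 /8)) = 5504 /323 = 17.04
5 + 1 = 6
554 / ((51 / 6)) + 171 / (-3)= 139 / 17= 8.18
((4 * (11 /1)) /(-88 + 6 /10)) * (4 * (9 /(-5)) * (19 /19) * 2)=3168 /437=7.25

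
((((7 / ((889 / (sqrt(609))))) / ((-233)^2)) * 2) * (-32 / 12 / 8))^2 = 812 / 142610788374627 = 0.00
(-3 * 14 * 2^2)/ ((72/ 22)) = -51.33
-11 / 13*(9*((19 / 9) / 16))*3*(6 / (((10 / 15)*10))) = -5643 / 2080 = -2.71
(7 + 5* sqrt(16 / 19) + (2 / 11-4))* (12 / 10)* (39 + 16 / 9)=5138 / 33 + 2936* sqrt(19) / 57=380.22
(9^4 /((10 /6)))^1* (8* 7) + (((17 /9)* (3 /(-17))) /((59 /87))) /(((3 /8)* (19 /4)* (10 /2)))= 3706859096 /16815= 220449.54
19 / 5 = 3.80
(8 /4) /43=2 /43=0.05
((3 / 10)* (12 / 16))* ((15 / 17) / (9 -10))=-27 / 136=-0.20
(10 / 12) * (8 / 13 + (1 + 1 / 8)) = 905 / 624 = 1.45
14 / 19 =0.74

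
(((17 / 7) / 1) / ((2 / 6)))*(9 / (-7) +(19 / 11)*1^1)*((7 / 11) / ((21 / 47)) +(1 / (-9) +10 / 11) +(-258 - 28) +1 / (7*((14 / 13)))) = -72300575 / 79233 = -912.51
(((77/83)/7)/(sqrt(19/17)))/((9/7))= 77*sqrt(323)/14193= 0.10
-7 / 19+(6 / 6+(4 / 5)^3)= 2716 / 2375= 1.14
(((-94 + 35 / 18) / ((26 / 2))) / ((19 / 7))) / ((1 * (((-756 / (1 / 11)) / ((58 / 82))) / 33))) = 48053 / 6562296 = 0.01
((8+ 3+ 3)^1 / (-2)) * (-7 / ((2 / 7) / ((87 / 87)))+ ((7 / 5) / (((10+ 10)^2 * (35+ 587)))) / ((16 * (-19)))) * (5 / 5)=171.50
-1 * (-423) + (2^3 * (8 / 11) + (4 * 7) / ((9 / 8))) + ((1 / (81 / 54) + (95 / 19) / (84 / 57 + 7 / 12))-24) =20095543 / 46431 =432.80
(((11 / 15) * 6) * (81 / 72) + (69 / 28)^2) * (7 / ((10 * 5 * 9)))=0.17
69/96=0.72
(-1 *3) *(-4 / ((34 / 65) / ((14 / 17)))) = 5460 / 289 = 18.89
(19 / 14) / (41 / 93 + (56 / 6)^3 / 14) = 15903 / 685678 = 0.02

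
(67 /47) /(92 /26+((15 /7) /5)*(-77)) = -871 /18001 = -0.05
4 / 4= 1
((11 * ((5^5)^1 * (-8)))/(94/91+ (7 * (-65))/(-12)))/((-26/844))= 9748200000/42533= 229191.45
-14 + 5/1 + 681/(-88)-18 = -3057/88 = -34.74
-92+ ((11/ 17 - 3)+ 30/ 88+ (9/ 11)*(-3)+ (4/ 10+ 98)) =7231/ 3740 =1.93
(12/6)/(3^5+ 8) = 2/251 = 0.01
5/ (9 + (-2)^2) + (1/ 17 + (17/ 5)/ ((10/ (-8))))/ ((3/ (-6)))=31531/ 5525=5.71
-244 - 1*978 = -1222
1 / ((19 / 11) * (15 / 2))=22 / 285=0.08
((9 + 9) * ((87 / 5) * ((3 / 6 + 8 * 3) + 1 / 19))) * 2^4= 11688624 / 95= 123038.15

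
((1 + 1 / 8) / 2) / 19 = 9 / 304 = 0.03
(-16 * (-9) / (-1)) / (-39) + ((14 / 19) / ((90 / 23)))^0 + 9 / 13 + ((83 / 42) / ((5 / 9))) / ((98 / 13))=522281 / 89180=5.86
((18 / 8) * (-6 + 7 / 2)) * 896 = -5040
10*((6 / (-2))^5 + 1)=-2420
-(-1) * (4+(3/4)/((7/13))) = 151/28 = 5.39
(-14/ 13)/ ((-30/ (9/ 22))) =21/ 1430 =0.01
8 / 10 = 4 / 5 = 0.80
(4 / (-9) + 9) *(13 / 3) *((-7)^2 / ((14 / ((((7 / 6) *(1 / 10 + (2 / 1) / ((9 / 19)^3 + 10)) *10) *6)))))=3376189817 / 1247742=2705.84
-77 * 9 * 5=-3465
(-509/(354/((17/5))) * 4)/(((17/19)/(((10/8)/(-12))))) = 9671/4248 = 2.28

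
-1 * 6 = -6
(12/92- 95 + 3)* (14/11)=-29582/253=-116.92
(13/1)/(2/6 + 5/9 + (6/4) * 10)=9/11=0.82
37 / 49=0.76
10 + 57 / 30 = 119 / 10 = 11.90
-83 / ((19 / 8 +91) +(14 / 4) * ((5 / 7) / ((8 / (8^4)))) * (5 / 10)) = -0.11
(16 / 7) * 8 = 128 / 7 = 18.29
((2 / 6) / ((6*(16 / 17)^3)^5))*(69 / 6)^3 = 34827101267719928753431 / 215162822875748210049024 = 0.16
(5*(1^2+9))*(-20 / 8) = -125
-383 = -383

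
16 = 16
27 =27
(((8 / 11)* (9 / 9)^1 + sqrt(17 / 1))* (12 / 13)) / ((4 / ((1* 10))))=240 / 143 + 30* sqrt(17) / 13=11.19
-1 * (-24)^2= -576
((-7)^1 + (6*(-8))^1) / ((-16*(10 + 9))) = 55 / 304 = 0.18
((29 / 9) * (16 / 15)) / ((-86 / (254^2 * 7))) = -104773984 / 5805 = -18048.92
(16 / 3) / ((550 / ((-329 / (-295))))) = 2632 / 243375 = 0.01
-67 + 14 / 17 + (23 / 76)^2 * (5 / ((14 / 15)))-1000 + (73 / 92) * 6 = -33544138739 / 31617824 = -1060.92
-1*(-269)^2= -72361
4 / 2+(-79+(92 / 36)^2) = -5708 / 81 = -70.47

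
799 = 799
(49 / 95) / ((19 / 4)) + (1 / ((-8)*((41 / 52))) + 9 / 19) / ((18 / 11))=802391 / 2664180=0.30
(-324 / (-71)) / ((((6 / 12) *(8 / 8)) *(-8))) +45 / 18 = 193 / 142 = 1.36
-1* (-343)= 343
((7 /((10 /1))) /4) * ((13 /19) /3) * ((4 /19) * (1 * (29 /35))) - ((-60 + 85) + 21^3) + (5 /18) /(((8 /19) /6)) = -2010488717 /216600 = -9282.03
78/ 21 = 26/ 7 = 3.71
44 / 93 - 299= -27763 / 93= -298.53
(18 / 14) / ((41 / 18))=162 / 287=0.56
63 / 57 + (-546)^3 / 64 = -386581755 / 152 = -2543301.02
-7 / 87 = -0.08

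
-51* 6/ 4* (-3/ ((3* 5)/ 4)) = 306/ 5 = 61.20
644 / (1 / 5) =3220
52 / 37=1.41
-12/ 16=-3/ 4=-0.75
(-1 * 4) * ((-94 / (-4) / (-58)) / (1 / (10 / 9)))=470 / 261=1.80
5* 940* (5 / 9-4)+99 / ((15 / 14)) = -724342 / 45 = -16096.49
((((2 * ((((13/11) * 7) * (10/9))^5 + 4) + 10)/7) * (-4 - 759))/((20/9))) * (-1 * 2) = 68028833028289519/5283278055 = 12876254.54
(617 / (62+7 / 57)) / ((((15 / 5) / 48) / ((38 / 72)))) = 890948 / 10623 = 83.87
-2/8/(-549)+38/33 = 27827/24156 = 1.15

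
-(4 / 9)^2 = -0.20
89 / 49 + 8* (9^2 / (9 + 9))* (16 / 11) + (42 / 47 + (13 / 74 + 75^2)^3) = 1827216687226805637947 / 10265539592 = 177995191665.40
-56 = -56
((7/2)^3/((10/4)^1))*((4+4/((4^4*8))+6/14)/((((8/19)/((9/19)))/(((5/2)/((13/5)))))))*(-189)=-15534.61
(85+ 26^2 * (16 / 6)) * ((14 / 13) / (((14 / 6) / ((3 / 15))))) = 11326 / 65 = 174.25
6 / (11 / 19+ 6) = 114 / 125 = 0.91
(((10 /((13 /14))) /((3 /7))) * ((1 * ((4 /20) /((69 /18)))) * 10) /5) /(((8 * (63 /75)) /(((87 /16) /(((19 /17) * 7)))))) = 12325 /45448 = 0.27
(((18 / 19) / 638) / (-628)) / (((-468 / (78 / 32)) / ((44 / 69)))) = 1 / 127338304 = 0.00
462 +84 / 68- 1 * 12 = 7671 / 17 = 451.24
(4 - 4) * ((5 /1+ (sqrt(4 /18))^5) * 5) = 0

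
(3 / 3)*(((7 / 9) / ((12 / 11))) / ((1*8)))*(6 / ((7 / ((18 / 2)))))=11 / 16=0.69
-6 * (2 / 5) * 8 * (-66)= 6336 / 5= 1267.20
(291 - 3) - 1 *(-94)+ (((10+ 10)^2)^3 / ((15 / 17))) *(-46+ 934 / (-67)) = -4347669269.74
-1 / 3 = -0.33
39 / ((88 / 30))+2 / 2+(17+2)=1465 / 44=33.30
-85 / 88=-0.97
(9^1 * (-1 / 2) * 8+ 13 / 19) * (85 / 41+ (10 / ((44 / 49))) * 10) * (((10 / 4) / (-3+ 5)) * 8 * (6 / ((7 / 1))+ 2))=-624152000 / 5453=-114460.30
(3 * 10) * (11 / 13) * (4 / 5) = 264 / 13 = 20.31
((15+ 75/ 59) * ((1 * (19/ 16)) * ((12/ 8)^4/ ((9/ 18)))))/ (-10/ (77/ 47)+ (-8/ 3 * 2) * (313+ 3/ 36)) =-15997905/ 137043548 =-0.12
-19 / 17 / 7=-19 / 119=-0.16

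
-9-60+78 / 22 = -720 / 11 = -65.45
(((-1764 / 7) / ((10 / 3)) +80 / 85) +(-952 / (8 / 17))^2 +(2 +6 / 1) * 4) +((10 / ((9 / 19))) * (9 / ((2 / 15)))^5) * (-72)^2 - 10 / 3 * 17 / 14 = 273736796564143394 / 1785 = 153353947654982.29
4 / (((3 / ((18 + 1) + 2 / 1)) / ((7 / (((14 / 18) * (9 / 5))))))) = 140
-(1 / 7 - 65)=454 / 7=64.86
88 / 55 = 8 / 5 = 1.60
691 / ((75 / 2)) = 1382 / 75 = 18.43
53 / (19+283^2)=53 / 80108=0.00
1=1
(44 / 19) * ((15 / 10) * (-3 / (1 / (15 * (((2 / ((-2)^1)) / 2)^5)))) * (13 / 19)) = 19305 / 5776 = 3.34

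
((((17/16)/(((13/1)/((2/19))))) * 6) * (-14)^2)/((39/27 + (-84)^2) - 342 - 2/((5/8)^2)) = 80325/53275183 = 0.00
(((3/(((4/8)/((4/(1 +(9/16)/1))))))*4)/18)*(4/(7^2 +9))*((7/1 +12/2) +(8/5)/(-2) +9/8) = 34112/10875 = 3.14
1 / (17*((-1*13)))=-1 / 221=-0.00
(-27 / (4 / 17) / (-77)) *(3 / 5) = 1377 / 1540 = 0.89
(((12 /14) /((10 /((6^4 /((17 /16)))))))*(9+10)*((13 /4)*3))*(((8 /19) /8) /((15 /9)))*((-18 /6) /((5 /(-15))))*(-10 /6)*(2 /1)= -10917504 /595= -18348.75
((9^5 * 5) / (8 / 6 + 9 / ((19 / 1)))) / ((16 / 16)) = 16828965 / 103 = 163388.01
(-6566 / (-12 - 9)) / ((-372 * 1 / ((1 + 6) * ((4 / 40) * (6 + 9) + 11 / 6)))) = -16415 / 837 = -19.61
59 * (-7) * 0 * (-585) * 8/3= 0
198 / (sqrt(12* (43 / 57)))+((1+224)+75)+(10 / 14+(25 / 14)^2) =99* sqrt(817) / 43+59565 / 196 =369.71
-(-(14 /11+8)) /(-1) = -102 /11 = -9.27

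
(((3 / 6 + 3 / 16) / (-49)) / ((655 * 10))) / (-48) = 11 / 246489600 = 0.00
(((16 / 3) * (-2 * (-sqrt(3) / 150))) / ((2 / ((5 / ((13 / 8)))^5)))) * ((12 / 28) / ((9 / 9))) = 32768000 * sqrt(3) / 7797153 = 7.28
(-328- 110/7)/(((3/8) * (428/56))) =-12832/107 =-119.93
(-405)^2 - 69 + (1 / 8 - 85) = 163871.12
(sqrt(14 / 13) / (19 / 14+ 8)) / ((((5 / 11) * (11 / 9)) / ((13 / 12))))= 0.22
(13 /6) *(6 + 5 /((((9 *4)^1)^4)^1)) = 131010113 /10077696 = 13.00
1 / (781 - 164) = 1 / 617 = 0.00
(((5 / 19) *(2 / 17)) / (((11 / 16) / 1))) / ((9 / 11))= 0.06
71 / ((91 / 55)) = 3905 / 91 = 42.91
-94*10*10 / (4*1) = -2350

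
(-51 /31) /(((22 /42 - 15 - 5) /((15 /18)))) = 1785 /25358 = 0.07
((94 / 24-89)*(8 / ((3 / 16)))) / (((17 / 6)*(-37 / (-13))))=-849472 / 1887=-450.17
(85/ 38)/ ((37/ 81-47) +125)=1377/ 48298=0.03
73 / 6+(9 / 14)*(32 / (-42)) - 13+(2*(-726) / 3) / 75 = -7.78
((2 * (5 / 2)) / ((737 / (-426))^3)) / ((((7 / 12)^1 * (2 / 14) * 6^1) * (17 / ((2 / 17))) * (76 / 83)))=-32083142040 / 2198132701523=-0.01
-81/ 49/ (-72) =0.02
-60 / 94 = -30 / 47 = -0.64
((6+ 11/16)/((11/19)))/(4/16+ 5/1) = 2033/924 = 2.20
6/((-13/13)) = -6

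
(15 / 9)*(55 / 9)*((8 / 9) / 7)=2200 / 1701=1.29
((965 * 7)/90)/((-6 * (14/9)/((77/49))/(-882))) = 44583/4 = 11145.75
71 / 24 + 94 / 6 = 18.62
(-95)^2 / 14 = 9025 / 14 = 644.64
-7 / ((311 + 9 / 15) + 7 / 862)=-30170 / 1343031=-0.02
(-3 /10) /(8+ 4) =-1 /40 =-0.02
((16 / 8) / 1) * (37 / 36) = 37 / 18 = 2.06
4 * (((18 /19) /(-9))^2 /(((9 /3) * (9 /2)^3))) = 128 /789507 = 0.00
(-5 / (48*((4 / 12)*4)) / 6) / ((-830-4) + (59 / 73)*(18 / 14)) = 2555 / 163446912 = 0.00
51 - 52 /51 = 2549 /51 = 49.98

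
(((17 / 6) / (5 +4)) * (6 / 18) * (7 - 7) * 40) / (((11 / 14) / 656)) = 0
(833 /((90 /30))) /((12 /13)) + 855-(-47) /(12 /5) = 21157 /18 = 1175.39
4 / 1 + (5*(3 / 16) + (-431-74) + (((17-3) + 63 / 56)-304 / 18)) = -501.83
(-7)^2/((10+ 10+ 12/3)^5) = 49/7962624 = 0.00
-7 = -7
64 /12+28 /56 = 35 /6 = 5.83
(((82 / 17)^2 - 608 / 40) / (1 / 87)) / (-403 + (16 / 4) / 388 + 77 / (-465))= -9147943512 / 5255268191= -1.74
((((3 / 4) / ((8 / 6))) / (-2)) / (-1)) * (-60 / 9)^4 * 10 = 50000 / 9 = 5555.56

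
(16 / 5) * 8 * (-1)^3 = -128 / 5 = -25.60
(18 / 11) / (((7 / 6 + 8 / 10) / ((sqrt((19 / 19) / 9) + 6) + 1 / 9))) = 3480 / 649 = 5.36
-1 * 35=-35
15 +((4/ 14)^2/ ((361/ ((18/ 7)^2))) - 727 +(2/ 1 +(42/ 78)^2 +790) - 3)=11321851206/ 146482609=77.29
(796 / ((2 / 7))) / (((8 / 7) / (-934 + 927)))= -68257 / 4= -17064.25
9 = 9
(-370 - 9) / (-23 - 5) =13.54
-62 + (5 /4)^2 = -967 /16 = -60.44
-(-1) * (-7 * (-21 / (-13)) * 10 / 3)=-490 / 13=-37.69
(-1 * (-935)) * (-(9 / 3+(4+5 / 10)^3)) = -704055 / 8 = -88006.88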